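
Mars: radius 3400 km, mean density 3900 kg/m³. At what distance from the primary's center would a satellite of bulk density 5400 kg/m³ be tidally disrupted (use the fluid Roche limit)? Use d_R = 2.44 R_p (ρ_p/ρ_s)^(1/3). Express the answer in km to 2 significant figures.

7400 km

d_R = 2.44 × 3400 km × (3900/5400)^(1/3)
    = 7400 km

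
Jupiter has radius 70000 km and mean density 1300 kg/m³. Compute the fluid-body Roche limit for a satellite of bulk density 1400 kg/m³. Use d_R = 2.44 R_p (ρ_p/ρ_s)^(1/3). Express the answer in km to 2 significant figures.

d_R = 2.44 × 70000 km × (1300/1400)^(1/3)
    = 1.7 × 10⁵ km

1.7 × 10⁵ km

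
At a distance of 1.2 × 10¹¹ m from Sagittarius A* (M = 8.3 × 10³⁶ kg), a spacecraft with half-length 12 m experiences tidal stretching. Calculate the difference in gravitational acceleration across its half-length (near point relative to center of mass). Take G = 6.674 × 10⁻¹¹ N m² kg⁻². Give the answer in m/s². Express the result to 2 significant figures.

7.7 × 10⁻⁶ m/s²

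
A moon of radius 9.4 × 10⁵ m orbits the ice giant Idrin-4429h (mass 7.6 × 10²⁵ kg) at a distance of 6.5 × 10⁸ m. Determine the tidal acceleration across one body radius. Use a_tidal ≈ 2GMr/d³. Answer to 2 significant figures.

3.5 × 10⁻⁵ m/s²

Since r ≪ d, expand the inverse-square field across one radius to get the leading 2GMr/d³ term.
Δa = 2GMr/d³
   = 2 × (6.674 × 10⁻¹¹) × (7.6 × 10²⁵) × (9.4 × 10⁵) / (6.5 × 10⁸)³
   = 3.5 × 10⁻⁵ m/s²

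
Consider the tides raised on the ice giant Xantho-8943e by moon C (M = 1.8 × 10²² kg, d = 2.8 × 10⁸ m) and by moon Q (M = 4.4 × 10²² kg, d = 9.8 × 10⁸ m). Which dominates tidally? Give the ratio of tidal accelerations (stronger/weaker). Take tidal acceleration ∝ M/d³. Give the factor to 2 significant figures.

Tidal acceleration ∝ M/d³, so compare M/d³ for each.
Moon C: (1.8 × 10²²) / (2.8 × 10⁸)³ = 8.200 × 10⁻⁴
Moon Q: (4.4 × 10²²) / (9.8 × 10⁸)³ = 4.675 × 10⁻⁵
Ratio (larger/smaller) = 18

Moon C, by a factor of ≈ 18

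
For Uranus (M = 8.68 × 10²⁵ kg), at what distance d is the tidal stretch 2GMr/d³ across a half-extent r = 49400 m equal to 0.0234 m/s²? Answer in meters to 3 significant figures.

2.90 × 10⁷ m

2GMr/d³ = a_tidal  ⇒  d = (2GMr / a_tidal)^(1/3)
d = (2 × 6.674×10⁻¹¹ × (8.68 × 10²⁵) × (49400) / (0.0234))^(1/3)
  = 2.90 × 10⁷ m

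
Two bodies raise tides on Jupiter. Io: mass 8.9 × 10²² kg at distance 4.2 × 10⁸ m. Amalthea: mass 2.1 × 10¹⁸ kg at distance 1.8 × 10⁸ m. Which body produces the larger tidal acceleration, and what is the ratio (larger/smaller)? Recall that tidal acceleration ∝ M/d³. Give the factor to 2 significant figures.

Io, by a factor of ≈ 3300

Compare M/d³ for the two perturbers:
Io: (8.9 × 10²²) / (4.2 × 10⁸)³ = 1.201 × 10⁻³
Amalthea: (2.1 × 10¹⁸) / (1.8 × 10⁸)³ = 3.601 × 10⁻⁷
Ratio (larger/smaller) = 3300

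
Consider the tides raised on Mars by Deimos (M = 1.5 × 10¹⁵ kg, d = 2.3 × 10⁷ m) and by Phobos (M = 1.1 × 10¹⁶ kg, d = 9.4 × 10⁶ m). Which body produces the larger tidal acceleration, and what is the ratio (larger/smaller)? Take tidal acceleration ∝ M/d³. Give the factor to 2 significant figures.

Compare M/d³ for the two perturbers:
Deimos: (1.5 × 10¹⁵) / (2.3 × 10⁷)³ = 1.233 × 10⁻⁷
Phobos: (1.1 × 10¹⁶) / (9.4 × 10⁶)³ = 1.324 × 10⁻⁵
Ratio (larger/smaller) = 110

Phobos, by a factor of ≈ 110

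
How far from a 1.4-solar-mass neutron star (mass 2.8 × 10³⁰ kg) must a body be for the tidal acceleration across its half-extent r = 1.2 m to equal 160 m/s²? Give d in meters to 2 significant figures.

1.4 × 10⁶ m

2GMr/d³ = a_tidal  ⇒  d = (2GMr / a_tidal)^(1/3)
d = (2 × 6.674×10⁻¹¹ × (2.8 × 10³⁰) × (1.2) / (160))^(1/3)
  = 1.4 × 10⁶ m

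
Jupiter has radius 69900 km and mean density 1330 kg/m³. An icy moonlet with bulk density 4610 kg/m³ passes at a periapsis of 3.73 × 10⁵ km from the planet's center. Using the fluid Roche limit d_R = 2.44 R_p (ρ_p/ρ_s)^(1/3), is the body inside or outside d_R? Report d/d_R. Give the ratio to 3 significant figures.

outside; d/d_R ≈ 3.31

d_R = 2.44 × (69900 km) × (1330/4610)^(1/3) = 1.127 × 10⁵ km
d/d_R = (3.73 × 10⁵) / (1.127 × 10⁵) = 3.31
Since d/d_R > 1, the body is outside the Roche limit.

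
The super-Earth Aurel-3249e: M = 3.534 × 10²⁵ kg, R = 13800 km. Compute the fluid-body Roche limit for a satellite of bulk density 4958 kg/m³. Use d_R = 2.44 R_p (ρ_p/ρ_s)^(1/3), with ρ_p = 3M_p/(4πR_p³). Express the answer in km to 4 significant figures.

ρ_p = 3M_p/(4πR_p³) = 3 × (3.534 × 10²⁵) / (4π × (1.380 × 10⁷ m)³) = 3210 kg/m³
d_R = 2.44 × 13800 km × (3210/4958)^(1/3)
    = 29130 km

29130 km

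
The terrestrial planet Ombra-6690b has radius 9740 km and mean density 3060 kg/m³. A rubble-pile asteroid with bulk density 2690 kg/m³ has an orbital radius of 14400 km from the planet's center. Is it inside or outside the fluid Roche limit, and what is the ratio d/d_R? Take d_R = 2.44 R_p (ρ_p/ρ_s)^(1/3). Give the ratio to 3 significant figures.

inside; d/d_R ≈ 0.580

d_R = 2.44 × (9740 km) × (3060/2690)^(1/3) = 24810 km
d/d_R = (14400) / (24810) = 0.580
Since d/d_R < 1, the body is inside the Roche limit.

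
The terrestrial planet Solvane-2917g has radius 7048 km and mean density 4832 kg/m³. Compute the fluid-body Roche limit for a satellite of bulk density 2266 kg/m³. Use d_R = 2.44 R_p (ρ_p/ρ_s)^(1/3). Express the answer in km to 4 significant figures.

d_R = 2.44 × 7048 km × (4832/2266)^(1/3)
    = 22130 km

22130 km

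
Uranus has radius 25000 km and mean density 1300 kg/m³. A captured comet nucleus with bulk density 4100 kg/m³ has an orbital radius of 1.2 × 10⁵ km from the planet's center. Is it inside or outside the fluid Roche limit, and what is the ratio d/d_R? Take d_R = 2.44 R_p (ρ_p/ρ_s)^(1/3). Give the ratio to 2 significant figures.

d_R = 2.44 × (25000 km) × (1300/4100)^(1/3) = 41600 km
d/d_R = (1.2 × 10⁵) / (41600) = 2.9
Since d/d_R > 1, the body is outside the Roche limit.

outside; d/d_R ≈ 2.9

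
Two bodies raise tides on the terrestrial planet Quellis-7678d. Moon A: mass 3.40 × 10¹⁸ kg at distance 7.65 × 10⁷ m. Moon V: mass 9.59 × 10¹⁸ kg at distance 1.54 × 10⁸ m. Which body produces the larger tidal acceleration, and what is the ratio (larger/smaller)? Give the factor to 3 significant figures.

Moon A, by a factor of ≈ 2.89

Compare M/d³ for the two perturbers:
Moon A: (3.40 × 10¹⁸) / (7.65 × 10⁷)³ = 7.594 × 10⁻⁶
Moon V: (9.59 × 10¹⁸) / (1.54 × 10⁸)³ = 2.626 × 10⁻⁶
Ratio (larger/smaller) = 2.89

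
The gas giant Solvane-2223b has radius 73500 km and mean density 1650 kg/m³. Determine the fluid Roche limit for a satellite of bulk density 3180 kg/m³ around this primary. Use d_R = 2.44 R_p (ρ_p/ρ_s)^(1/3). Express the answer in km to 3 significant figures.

d_R = 2.44 × 73500 km × (1650/3180)^(1/3)
    = 1.44 × 10⁵ km

1.44 × 10⁵ km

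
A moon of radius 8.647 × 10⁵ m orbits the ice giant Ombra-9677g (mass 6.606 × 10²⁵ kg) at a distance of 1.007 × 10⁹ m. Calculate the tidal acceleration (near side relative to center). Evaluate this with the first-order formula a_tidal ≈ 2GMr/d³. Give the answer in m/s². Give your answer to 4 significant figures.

7.467 × 10⁻⁶ m/s²

Differencing GM/(d−r)² and GM/d² to first order in r/d gives 2GMr/d³.
Δg = 2GMr/d³
   = 2 × (6.674 × 10⁻¹¹) × (6.606 × 10²⁵) × (8.647 × 10⁵) / (1.007 × 10⁹)³
   = 7.467 × 10⁻⁶ m/s²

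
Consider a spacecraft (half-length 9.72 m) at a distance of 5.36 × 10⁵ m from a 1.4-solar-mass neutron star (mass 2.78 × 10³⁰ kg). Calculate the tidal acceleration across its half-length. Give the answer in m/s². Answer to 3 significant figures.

2.34 × 10⁴ m/s²

Differencing GM/(d−r)² and GM/d² to first order in r/d gives 2GMr/d³.
Δa = 2GMr/d³
   = 2 × (6.674 × 10⁻¹¹) × (2.78 × 10³⁰) × (9.72) / (5.36 × 10⁵)³
   = 2.34 × 10⁴ m/s²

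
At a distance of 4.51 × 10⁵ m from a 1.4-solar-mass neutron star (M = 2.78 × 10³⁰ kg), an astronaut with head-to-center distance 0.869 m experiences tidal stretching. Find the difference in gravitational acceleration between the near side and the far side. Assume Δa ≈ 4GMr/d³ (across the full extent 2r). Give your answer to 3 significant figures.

Near-to-far spans 2r, so the tidal difference is twice the near-to-center value: 4GMr/d³.
Δg = 4GMr/d³
   = 4 × (6.674 × 10⁻¹¹) × (2.78 × 10³⁰) × (0.869) / (4.51 × 10⁵)³
   = 7.03 × 10³ m/s²

7.03 × 10³ m/s²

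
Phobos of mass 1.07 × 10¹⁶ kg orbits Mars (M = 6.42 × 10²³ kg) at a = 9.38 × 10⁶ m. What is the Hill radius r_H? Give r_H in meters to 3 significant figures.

r_H ≈ a (m/3M)^(1/3)
    = (9.38 × 10⁶) × (1.07 × 10¹⁶ / (3 × 6.42 × 10²³))^(1/3)
    = 1.66 × 10⁴ m

1.66 × 10⁴ m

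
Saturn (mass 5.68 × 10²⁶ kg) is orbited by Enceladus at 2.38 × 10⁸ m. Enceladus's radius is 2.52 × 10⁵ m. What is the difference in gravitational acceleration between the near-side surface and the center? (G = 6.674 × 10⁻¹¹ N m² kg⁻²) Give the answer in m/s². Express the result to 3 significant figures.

1.42 × 10⁻³ m/s²

a_tidal = 2GMr/d³
        = 2 × (6.674 × 10⁻¹¹) × (5.68 × 10²⁶) × (2.52 × 10⁵) / (2.38 × 10⁸)³
        = 1.42 × 10⁻³ m/s²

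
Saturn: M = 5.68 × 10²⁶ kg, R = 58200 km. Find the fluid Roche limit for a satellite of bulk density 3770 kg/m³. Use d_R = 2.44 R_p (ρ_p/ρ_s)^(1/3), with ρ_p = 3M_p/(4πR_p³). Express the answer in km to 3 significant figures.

80500 km

ρ_p = 3M_p/(4πR_p³) = 3 × (5.68 × 10²⁶) / (4π × (5.82 × 10⁷ m)³) = 688 kg/m³
d_R = 2.44 × 58200 km × (688/3770)^(1/3)
    = 80500 km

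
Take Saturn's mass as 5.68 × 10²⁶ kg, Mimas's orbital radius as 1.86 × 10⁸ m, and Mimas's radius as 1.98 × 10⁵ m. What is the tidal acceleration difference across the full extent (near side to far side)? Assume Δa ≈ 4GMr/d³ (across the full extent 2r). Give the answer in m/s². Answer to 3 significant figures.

4.67 × 10⁻³ m/s²

Δg = 4GMr/d³
   = 4 × (6.674 × 10⁻¹¹) × (5.68 × 10²⁶) × (1.98 × 10⁵) / (1.86 × 10⁸)³
   = 4.67 × 10⁻³ m/s²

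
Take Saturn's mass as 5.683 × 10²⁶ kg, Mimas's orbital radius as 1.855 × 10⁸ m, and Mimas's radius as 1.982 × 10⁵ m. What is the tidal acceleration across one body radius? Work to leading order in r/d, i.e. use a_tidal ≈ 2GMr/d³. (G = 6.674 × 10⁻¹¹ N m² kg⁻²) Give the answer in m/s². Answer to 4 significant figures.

2.355 × 10⁻³ m/s²

Δa = 2GMr/d³
   = 2 × (6.674 × 10⁻¹¹) × (5.683 × 10²⁶) × (1.982 × 10⁵) / (1.855 × 10⁸)³
   = 2.355 × 10⁻³ m/s²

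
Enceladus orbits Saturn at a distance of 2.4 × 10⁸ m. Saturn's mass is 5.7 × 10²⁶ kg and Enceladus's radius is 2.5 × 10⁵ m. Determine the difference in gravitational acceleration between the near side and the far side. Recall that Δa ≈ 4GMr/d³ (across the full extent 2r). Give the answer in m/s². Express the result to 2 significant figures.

Δg = 4GMr/d³
   = 4 × (6.674 × 10⁻¹¹) × (5.7 × 10²⁶) × (2.5 × 10⁵) / (2.4 × 10⁸)³
   = 2.8 × 10⁻³ m/s²

2.8 × 10⁻³ m/s²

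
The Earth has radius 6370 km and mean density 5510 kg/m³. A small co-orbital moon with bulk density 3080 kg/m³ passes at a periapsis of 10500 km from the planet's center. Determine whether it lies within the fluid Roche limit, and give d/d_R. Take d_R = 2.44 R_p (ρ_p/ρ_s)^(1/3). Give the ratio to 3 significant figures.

d_R = 2.44 × (6370 km) × (5510/3080)^(1/3) = 18870 km
d/d_R = (10500) / (18870) = 0.556
Since d/d_R < 1, the body is inside the Roche limit.

inside; d/d_R ≈ 0.556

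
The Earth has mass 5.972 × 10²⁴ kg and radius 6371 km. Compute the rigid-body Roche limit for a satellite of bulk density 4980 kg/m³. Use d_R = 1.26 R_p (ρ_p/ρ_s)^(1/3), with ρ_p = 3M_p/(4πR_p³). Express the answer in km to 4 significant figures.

ρ_p = 3M_p/(4πR_p³) = 3 × (5.972 × 10²⁴) / (4π × (6.371 × 10⁶ m)³) = 5513 kg/m³
d_R = 1.26 × 6371 km × (5513/4980)^(1/3)
    = 8304 km

8304 km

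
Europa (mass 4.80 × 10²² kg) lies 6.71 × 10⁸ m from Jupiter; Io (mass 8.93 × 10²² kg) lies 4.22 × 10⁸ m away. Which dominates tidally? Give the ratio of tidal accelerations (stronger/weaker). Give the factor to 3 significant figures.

Io, by a factor of ≈ 7.48

Tidal stretch scales as M/d³; compute that for each body.
Europa: (4.80 × 10²²) / (6.71 × 10⁸)³ = 1.589 × 10⁻⁴
Io: (8.93 × 10²²) / (4.22 × 10⁸)³ = 1.188 × 10⁻³
Ratio (larger/smaller) = 7.48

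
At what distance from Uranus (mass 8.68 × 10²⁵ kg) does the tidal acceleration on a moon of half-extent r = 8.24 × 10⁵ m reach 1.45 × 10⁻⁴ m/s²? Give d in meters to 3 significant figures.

4.04 × 10⁸ m

2GMr/d³ = a_tidal  ⇒  d = (2GMr / a_tidal)^(1/3)
d = (2 × 6.674×10⁻¹¹ × (8.68 × 10²⁵) × (8.24 × 10⁵) / (1.45 × 10⁻⁴))^(1/3)
  = 4.04 × 10⁸ m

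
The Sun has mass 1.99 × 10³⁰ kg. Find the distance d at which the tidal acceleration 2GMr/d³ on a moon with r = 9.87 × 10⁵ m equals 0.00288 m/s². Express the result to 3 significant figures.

4.50 × 10⁹ m

2GMr/d³ = a_tidal  ⇒  d = (2GMr / a_tidal)^(1/3)
d = (2 × 6.674×10⁻¹¹ × (1.99 × 10³⁰) × (9.87 × 10⁵) / (0.00288))^(1/3)
  = 4.50 × 10⁹ m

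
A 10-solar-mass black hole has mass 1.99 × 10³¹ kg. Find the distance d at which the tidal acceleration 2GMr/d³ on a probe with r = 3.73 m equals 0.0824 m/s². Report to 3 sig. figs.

4.94 × 10⁷ m

2GMr/d³ = a_tidal  ⇒  d = (2GMr / a_tidal)^(1/3)
d = (2 × 6.674×10⁻¹¹ × (1.99 × 10³¹) × (3.73) / (0.0824))^(1/3)
  = 4.94 × 10⁷ m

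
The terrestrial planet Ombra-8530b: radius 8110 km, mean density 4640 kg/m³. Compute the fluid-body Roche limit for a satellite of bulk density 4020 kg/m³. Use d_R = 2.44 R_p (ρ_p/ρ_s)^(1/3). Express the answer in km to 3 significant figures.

20800 km

d_R = 2.44 × 8110 km × (4640/4020)^(1/3)
    = 20800 km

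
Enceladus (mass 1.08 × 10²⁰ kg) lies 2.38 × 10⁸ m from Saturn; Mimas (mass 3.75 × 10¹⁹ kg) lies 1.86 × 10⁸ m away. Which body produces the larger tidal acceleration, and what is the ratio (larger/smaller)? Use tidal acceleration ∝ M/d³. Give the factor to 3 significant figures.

Enceladus, by a factor of ≈ 1.37

Compare M/d³ for the two perturbers:
Enceladus: (1.08 × 10²⁰) / (2.38 × 10⁸)³ = 8.011 × 10⁻⁶
Mimas: (3.75 × 10¹⁹) / (1.86 × 10⁸)³ = 5.828 × 10⁻⁶
Ratio (larger/smaller) = 1.37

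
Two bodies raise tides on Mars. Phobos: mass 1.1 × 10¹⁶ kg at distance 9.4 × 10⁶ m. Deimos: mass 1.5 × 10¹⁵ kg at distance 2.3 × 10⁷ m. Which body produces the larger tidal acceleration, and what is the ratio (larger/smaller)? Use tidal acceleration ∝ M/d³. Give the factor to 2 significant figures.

Phobos, by a factor of ≈ 110

The tide-raising term goes as M/d³ (the gradient of a 1/d² field).
Phobos: (1.1 × 10¹⁶) / (9.4 × 10⁶)³ = 1.324 × 10⁻⁵
Deimos: (1.5 × 10¹⁵) / (2.3 × 10⁷)³ = 1.233 × 10⁻⁷
Ratio (larger/smaller) = 110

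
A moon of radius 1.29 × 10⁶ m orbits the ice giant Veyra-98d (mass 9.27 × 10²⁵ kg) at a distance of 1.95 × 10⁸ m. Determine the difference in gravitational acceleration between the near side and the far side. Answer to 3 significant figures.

Δg = 4GMr/d³
   = 4 × (6.674 × 10⁻¹¹) × (9.27 × 10²⁵) × (1.29 × 10⁶) / (1.95 × 10⁸)³
   = 4.31 × 10⁻³ m/s²

4.31 × 10⁻³ m/s²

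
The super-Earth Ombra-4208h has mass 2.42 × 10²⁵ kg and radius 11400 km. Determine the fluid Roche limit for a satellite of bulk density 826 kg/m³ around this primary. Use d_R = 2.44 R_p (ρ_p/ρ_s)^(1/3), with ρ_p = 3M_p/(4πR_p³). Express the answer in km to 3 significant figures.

46700 km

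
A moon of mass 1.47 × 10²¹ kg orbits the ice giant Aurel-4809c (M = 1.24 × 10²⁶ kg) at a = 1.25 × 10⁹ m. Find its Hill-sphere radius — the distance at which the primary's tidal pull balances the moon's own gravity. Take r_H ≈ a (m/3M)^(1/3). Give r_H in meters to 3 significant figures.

1.98 × 10⁷ m

r_H ≈ a (m/3M)^(1/3)
    = (1.25 × 10⁹) × (1.47 × 10²¹ / (3 × 1.24 × 10²⁶))^(1/3)
    = 1.98 × 10⁷ m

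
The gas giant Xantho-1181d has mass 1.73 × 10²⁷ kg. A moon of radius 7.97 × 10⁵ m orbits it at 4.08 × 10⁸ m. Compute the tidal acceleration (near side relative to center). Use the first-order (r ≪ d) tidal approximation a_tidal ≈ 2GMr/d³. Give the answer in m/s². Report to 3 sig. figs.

Δg = 2GMr/d³
   = 2 × (6.674 × 10⁻¹¹) × (1.73 × 10²⁷) × (7.97 × 10⁵) / (4.08 × 10⁸)³
   = 2.71 × 10⁻³ m/s²

2.71 × 10⁻³ m/s²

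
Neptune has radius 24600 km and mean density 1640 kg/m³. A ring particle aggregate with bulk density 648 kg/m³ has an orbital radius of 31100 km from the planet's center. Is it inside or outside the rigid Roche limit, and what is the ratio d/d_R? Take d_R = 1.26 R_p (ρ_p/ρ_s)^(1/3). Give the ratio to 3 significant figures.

d_R = 1.26 × (24600 km) × (1640/648)^(1/3) = 42240 km
d/d_R = (31100) / (42240) = 0.736
Since d/d_R < 1, the body is inside the Roche limit.

inside; d/d_R ≈ 0.736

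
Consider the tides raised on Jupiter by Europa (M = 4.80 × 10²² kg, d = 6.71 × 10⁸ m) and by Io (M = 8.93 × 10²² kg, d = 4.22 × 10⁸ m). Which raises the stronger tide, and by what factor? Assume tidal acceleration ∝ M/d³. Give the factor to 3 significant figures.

Io, by a factor of ≈ 7.48

The tide-raising term goes as M/d³ (the gradient of a 1/d² field).
Europa: (4.80 × 10²²) / (6.71 × 10⁸)³ = 1.589 × 10⁻⁴
Io: (8.93 × 10²²) / (4.22 × 10⁸)³ = 1.188 × 10⁻³
Ratio (larger/smaller) = 7.48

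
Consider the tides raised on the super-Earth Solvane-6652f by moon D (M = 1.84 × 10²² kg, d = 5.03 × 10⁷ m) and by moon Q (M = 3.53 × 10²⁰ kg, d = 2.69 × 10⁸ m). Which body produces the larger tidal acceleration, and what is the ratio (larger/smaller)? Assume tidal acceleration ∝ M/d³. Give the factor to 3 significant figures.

Moon D, by a factor of ≈ 7970

Compare M/d³ for the two perturbers:
Moon D: (1.84 × 10²²) / (5.03 × 10⁷)³ = 1.446 × 10⁻¹
Moon Q: (3.53 × 10²⁰) / (2.69 × 10⁸)³ = 1.814 × 10⁻⁵
Ratio (larger/smaller) = 7970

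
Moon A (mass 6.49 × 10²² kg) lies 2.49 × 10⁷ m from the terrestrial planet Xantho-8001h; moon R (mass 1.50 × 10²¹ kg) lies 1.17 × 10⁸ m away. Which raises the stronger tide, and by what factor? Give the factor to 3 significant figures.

Moon A, by a factor of ≈ 4490

Compare M/d³ for the two perturbers:
Moon A: (6.49 × 10²²) / (2.49 × 10⁷)³ = 4.204
Moon R: (1.50 × 10²¹) / (1.17 × 10⁸)³ = 9.366 × 10⁻⁴
Ratio (larger/smaller) = 4490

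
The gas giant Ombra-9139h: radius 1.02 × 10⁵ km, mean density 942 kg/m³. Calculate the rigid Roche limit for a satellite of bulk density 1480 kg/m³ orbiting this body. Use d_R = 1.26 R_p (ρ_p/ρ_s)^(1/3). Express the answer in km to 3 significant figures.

d_R = 1.26 × 1.02 × 10⁵ km × (942/1480)^(1/3)
    = 1.11 × 10⁵ km

1.11 × 10⁵ km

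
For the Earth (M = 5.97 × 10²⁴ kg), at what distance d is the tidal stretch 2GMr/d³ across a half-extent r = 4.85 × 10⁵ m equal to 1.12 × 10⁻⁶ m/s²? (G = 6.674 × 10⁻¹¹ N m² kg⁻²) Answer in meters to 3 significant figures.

7.01 × 10⁸ m

2GMr/d³ = a_tidal  ⇒  d = (2GMr / a_tidal)^(1/3)
d = (2 × 6.674×10⁻¹¹ × (5.97 × 10²⁴) × (4.85 × 10⁵) / (1.12 × 10⁻⁶))^(1/3)
  = 7.01 × 10⁸ m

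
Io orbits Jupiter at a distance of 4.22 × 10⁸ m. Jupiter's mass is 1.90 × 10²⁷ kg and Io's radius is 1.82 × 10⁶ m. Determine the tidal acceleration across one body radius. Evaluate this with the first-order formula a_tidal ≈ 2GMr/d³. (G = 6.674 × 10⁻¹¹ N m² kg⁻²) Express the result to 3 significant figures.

Δg = 2GMr/d³
   = 2 × (6.674 × 10⁻¹¹) × (1.90 × 10²⁷) × (1.82 × 10⁶) / (4.22 × 10⁸)³
   = 6.14 × 10⁻³ m/s²

6.14 × 10⁻³ m/s²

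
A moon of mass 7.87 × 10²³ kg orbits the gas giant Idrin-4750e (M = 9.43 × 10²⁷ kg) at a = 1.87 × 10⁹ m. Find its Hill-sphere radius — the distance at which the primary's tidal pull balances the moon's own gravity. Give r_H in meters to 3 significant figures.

5.67 × 10⁷ m

r_H ≈ a (m/3M)^(1/3)
    = (1.87 × 10⁹) × (7.87 × 10²³ / (3 × 9.43 × 10²⁷))^(1/3)
    = 5.67 × 10⁷ m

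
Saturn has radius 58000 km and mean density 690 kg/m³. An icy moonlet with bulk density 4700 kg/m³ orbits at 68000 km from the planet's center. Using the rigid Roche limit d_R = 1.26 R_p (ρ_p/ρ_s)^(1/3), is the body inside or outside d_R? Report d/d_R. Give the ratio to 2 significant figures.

d_R = 1.26 × (58000 km) × (690/4700)^(1/3) = 38550 km
d/d_R = (68000) / (38550) = 1.8
Since d/d_R > 1, the body is outside the Roche limit.

outside; d/d_R ≈ 1.8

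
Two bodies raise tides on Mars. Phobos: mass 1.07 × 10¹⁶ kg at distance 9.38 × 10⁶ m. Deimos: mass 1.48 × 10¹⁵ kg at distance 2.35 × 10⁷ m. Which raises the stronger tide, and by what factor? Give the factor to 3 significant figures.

Phobos, by a factor of ≈ 114

Compare M/d³ for the two perturbers:
Phobos: (1.07 × 10¹⁶) / (9.38 × 10⁶)³ = 1.297 × 10⁻⁵
Deimos: (1.48 × 10¹⁵) / (2.35 × 10⁷)³ = 1.140 × 10⁻⁷
Ratio (larger/smaller) = 114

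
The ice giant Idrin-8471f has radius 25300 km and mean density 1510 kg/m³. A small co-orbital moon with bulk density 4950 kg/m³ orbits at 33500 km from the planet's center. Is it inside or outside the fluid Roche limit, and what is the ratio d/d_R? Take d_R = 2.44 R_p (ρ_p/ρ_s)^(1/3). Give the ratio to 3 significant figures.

inside; d/d_R ≈ 0.806

d_R = 2.44 × (25300 km) × (1510/4950)^(1/3) = 41560 km
d/d_R = (33500) / (41560) = 0.806
Since d/d_R < 1, the body is inside the Roche limit.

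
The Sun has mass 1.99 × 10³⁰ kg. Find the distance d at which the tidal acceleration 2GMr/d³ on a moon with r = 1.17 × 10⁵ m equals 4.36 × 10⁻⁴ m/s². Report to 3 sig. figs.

4.15 × 10⁹ m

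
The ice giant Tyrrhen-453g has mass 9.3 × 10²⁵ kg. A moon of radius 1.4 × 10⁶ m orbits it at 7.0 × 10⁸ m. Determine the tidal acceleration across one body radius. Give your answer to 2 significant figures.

Δa = 2GMr/d³
   = 2 × (6.674 × 10⁻¹¹) × (9.3 × 10²⁵) × (1.4 × 10⁶) / (7.0 × 10⁸)³
   = 5.1 × 10⁻⁵ m/s²

5.1 × 10⁻⁵ m/s²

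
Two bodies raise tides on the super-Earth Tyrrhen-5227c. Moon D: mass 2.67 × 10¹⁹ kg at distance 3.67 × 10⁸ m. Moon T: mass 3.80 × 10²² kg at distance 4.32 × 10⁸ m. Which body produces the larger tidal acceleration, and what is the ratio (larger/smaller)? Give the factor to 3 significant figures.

Moon T, by a factor of ≈ 873

The tide-raising term goes as M/d³ (the gradient of a 1/d² field).
Moon D: (2.67 × 10¹⁹) / (3.67 × 10⁸)³ = 5.401 × 10⁻⁷
Moon T: (3.80 × 10²²) / (4.32 × 10⁸)³ = 4.713 × 10⁻⁴
Ratio (larger/smaller) = 873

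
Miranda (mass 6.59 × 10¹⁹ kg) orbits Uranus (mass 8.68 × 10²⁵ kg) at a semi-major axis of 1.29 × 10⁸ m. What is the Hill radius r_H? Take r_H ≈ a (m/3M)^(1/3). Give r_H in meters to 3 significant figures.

8.16 × 10⁵ m

r_H ≈ a (m/3M)^(1/3)
    = (1.29 × 10⁸) × (6.59 × 10¹⁹ / (3 × 8.68 × 10²⁵))^(1/3)
    = 8.16 × 10⁵ m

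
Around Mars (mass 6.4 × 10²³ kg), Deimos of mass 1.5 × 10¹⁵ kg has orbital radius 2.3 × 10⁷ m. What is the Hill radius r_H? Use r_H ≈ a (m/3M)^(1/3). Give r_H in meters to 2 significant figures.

r_H ≈ a (m/3M)^(1/3)
    = (2.3 × 10⁷) × (1.5 × 10¹⁵ / (3 × 6.4 × 10²³))^(1/3)
    = 2.1 × 10⁴ m

2.1 × 10⁴ m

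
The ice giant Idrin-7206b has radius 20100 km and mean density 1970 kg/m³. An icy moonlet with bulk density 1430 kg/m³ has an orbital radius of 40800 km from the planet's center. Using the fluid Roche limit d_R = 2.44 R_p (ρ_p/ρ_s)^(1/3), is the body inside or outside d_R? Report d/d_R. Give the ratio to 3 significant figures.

inside; d/d_R ≈ 0.748

d_R = 2.44 × (20100 km) × (1970/1430)^(1/3) = 54570 km
d/d_R = (40800) / (54570) = 0.748
Since d/d_R < 1, the body is inside the Roche limit.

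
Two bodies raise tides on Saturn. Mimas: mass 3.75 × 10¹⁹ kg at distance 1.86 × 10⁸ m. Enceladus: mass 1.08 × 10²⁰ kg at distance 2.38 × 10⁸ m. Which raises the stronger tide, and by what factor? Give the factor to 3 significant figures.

Enceladus, by a factor of ≈ 1.37

The tide-raising term goes as M/d³ (the gradient of a 1/d² field).
Mimas: (3.75 × 10¹⁹) / (1.86 × 10⁸)³ = 5.828 × 10⁻⁶
Enceladus: (1.08 × 10²⁰) / (2.38 × 10⁸)³ = 8.011 × 10⁻⁶
Ratio (larger/smaller) = 1.37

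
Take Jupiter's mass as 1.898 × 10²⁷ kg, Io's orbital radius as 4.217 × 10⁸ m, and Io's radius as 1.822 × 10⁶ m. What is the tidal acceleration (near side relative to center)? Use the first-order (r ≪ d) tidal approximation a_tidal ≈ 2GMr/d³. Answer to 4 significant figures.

a_tidal = 2GMr/d³
        = 2 × (6.674 × 10⁻¹¹) × (1.898 × 10²⁷) × (1.822 × 10⁶) / (4.217 × 10⁸)³
        = 6.155 × 10⁻³ m/s²

6.155 × 10⁻³ m/s²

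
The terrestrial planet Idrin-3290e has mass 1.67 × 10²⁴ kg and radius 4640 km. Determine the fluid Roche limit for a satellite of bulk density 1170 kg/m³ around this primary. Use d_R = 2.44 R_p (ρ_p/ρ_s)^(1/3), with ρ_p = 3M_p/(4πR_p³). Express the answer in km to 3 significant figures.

ρ_p = 3M_p/(4πR_p³) = 3 × (1.67 × 10²⁴) / (4π × (4.64 × 10⁶ m)³) = 3990 kg/m³
d_R = 2.44 × 4640 km × (3990/1170)^(1/3)
    = 17000 km

17000 km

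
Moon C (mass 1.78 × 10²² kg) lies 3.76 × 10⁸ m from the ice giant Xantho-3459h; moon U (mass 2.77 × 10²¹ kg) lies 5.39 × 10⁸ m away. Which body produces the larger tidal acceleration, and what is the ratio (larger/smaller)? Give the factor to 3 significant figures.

Moon C, by a factor of ≈ 18.9

Tidal stretch scales as M/d³; compute that for each body.
Moon C: (1.78 × 10²²) / (3.76 × 10⁸)³ = 3.349 × 10⁻⁴
Moon U: (2.77 × 10²¹) / (5.39 × 10⁸)³ = 1.769 × 10⁻⁵
Ratio (larger/smaller) = 18.9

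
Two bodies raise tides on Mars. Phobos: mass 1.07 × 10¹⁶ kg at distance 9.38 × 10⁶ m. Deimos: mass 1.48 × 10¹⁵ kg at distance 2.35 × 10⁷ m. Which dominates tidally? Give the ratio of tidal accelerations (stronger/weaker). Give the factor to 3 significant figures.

The tide-raising term goes as M/d³ (the gradient of a 1/d² field).
Phobos: (1.07 × 10¹⁶) / (9.38 × 10⁶)³ = 1.297 × 10⁻⁵
Deimos: (1.48 × 10¹⁵) / (2.35 × 10⁷)³ = 1.140 × 10⁻⁷
Ratio (larger/smaller) = 114

Phobos, by a factor of ≈ 114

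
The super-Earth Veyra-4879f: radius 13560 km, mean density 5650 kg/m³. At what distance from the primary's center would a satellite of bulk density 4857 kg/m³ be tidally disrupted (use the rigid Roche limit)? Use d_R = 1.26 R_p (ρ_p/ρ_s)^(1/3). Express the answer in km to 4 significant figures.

d_R = 1.26 × 13560 km × (5650/4857)^(1/3)
    = 17970 km

17970 km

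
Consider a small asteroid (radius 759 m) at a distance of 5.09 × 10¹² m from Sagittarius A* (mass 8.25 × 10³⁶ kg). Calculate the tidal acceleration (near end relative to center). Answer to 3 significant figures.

Δg = 2GMr/d³
   = 2 × (6.674 × 10⁻¹¹) × (8.25 × 10³⁶) × (759) / (5.09 × 10¹²)³
   = 6.34 × 10⁻⁹ m/s²

6.34 × 10⁻⁹ m/s²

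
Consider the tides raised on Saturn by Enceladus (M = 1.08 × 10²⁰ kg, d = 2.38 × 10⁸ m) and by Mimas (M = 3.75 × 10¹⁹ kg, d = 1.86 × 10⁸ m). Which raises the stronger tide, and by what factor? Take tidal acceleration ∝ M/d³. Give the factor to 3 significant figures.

Tidal acceleration ∝ M/d³, so compare M/d³ for each.
Enceladus: (1.08 × 10²⁰) / (2.38 × 10⁸)³ = 8.011 × 10⁻⁶
Mimas: (3.75 × 10¹⁹) / (1.86 × 10⁸)³ = 5.828 × 10⁻⁶
Ratio (larger/smaller) = 1.37

Enceladus, by a factor of ≈ 1.37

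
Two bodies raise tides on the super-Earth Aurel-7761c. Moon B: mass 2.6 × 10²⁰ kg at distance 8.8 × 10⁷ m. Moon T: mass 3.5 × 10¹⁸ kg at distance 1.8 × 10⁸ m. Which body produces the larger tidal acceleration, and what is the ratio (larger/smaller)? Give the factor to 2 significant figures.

Moon B, by a factor of ≈ 640

Compare M/d³ for the two perturbers:
Moon B: (2.6 × 10²⁰) / (8.8 × 10⁷)³ = 3.815 × 10⁻⁴
Moon T: (3.5 × 10¹⁸) / (1.8 × 10⁸)³ = 6.001 × 10⁻⁷
Ratio (larger/smaller) = 640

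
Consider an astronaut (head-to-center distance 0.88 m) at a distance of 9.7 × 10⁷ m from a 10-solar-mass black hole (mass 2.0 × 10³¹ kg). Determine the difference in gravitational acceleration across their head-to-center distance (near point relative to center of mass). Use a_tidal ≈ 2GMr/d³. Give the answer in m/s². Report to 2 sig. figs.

Δg = 2GMr/d³
   = 2 × (6.674 × 10⁻¹¹) × (2.0 × 10³¹) × (0.88) / (9.7 × 10⁷)³
   = 2.6 × 10⁻³ m/s²

2.6 × 10⁻³ m/s²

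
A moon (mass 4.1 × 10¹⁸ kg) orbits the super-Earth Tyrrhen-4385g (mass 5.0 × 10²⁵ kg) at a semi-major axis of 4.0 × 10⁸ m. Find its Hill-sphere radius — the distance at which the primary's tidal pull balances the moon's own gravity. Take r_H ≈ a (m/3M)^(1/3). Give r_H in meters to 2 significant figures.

r_H ≈ a (m/3M)^(1/3)
    = (4.0 × 10⁸) × (4.1 × 10¹⁸ / (3 × 5.0 × 10²⁵))^(1/3)
    = 1.2 × 10⁶ m

1.2 × 10⁶ m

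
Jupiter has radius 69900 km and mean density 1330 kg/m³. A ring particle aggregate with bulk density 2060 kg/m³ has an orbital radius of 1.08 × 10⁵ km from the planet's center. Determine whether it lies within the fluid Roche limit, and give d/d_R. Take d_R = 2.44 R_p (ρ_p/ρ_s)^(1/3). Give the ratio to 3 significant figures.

inside; d/d_R ≈ 0.733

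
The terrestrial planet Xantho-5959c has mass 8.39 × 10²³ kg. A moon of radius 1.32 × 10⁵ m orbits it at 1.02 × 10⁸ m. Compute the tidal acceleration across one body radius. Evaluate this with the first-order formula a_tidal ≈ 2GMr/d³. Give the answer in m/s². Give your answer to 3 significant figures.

1.39 × 10⁻⁵ m/s²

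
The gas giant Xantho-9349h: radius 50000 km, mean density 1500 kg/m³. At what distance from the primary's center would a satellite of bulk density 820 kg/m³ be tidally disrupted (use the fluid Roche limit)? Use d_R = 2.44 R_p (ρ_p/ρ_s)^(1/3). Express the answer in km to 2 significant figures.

1.5 × 10⁵ km

d_R = 2.44 × 50000 km × (1500/820)^(1/3)
    = 1.5 × 10⁵ km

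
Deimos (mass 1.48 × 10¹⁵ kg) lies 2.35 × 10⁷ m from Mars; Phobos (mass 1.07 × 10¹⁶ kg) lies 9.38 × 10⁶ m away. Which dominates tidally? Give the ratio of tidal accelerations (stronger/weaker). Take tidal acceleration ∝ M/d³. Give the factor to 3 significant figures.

Phobos, by a factor of ≈ 114

Compare M/d³ for the two perturbers:
Deimos: (1.48 × 10¹⁵) / (2.35 × 10⁷)³ = 1.140 × 10⁻⁷
Phobos: (1.07 × 10¹⁶) / (9.38 × 10⁶)³ = 1.297 × 10⁻⁵
Ratio (larger/smaller) = 114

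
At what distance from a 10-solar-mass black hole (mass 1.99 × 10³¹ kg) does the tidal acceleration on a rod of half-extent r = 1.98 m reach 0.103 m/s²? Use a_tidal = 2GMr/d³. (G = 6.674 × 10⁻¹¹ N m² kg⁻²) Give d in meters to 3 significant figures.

3.71 × 10⁷ m

2GMr/d³ = a_tidal  ⇒  d = (2GMr / a_tidal)^(1/3)
d = (2 × 6.674×10⁻¹¹ × (1.99 × 10³¹) × (1.98) / (0.103))^(1/3)
  = 3.71 × 10⁷ m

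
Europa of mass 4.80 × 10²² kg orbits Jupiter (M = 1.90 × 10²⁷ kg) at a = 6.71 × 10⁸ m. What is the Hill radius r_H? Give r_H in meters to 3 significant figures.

1.37 × 10⁷ m

r_H ≈ a (m/3M)^(1/3)
    = (6.71 × 10⁸) × (4.80 × 10²² / (3 × 1.90 × 10²⁷))^(1/3)
    = 1.37 × 10⁷ m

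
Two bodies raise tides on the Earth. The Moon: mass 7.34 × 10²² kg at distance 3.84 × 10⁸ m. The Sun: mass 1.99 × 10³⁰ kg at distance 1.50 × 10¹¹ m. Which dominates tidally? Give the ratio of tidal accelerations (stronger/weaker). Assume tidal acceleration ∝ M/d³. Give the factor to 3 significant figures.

Compare M/d³ for the two perturbers:
The Moon: (7.34 × 10²²) / (3.84 × 10⁸)³ = 1.296 × 10⁻³
The Sun: (1.99 × 10³⁰) / (1.50 × 10¹¹)³ = 5.896 × 10⁻⁴
Ratio (larger/smaller) = 2.20

The Moon, by a factor of ≈ 2.20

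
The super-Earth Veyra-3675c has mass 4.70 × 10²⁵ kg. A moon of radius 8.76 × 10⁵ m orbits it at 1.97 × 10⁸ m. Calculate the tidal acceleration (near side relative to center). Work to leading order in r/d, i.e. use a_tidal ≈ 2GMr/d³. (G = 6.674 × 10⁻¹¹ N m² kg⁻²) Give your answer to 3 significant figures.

Δa = 2GMr/d³
   = 2 × (6.674 × 10⁻¹¹) × (4.70 × 10²⁵) × (8.76 × 10⁵) / (1.97 × 10⁸)³
   = 7.19 × 10⁻⁴ m/s²

7.19 × 10⁻⁴ m/s²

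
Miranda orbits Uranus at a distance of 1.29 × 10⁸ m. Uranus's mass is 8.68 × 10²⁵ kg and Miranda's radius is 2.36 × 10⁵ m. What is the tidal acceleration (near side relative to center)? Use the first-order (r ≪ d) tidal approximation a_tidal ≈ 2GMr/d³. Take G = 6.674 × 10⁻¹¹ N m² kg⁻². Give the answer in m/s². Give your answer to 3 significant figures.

1.27 × 10⁻³ m/s²

Δa = 2GMr/d³
   = 2 × (6.674 × 10⁻¹¹) × (8.68 × 10²⁵) × (2.36 × 10⁵) / (1.29 × 10⁸)³
   = 1.27 × 10⁻³ m/s²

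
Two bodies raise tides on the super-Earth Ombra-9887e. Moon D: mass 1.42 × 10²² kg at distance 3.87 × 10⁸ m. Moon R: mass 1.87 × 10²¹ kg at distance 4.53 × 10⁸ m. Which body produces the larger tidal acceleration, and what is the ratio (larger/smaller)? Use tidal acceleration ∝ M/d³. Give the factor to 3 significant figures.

Moon D, by a factor of ≈ 12.2

Tidal acceleration ∝ M/d³, so compare M/d³ for each.
Moon D: (1.42 × 10²²) / (3.87 × 10⁸)³ = 2.450 × 10⁻⁴
Moon R: (1.87 × 10²¹) / (4.53 × 10⁸)³ = 2.012 × 10⁻⁵
Ratio (larger/smaller) = 12.2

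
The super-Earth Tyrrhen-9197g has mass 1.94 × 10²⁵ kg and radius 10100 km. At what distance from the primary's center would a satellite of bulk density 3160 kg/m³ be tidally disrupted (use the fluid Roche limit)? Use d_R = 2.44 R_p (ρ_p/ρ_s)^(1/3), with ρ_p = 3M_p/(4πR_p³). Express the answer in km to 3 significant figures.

27700 km

ρ_p = 3M_p/(4πR_p³) = 3 × (1.94 × 10²⁵) / (4π × (1.01 × 10⁷ m)³) = 4500 kg/m³
d_R = 2.44 × 10100 km × (4500/3160)^(1/3)
    = 27700 km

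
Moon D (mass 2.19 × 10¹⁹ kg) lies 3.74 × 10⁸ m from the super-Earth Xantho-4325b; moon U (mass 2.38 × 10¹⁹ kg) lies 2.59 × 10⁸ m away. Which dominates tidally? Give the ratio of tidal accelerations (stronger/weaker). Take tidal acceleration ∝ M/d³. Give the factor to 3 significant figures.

Moon U, by a factor of ≈ 3.27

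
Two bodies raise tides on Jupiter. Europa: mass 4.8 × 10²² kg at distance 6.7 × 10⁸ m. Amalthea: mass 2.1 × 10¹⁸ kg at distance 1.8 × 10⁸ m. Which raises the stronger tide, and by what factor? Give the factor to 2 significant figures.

Tidal acceleration ∝ M/d³, so compare M/d³ for each.
Europa: (4.8 × 10²²) / (6.7 × 10⁸)³ = 1.596 × 10⁻⁴
Amalthea: (2.1 × 10¹⁸) / (1.8 × 10⁸)³ = 3.601 × 10⁻⁷
Ratio (larger/smaller) = 440

Europa, by a factor of ≈ 440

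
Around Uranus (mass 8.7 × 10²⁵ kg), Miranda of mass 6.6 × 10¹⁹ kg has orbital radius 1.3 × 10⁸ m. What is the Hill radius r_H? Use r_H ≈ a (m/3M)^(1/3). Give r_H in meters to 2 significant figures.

r_H ≈ a (m/3M)^(1/3)
    = (1.3 × 10⁸) × (6.6 × 10¹⁹ / (3 × 8.7 × 10²⁵))^(1/3)
    = 8.2 × 10⁵ m

8.2 × 10⁵ m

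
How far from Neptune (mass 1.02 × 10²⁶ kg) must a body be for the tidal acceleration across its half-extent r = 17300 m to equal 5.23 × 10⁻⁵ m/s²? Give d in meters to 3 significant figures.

1.65 × 10⁸ m

2GMr/d³ = a_tidal  ⇒  d = (2GMr / a_tidal)^(1/3)
d = (2 × 6.674×10⁻¹¹ × (1.02 × 10²⁶) × (17300) / (5.23 × 10⁻⁵))^(1/3)
  = 1.65 × 10⁸ m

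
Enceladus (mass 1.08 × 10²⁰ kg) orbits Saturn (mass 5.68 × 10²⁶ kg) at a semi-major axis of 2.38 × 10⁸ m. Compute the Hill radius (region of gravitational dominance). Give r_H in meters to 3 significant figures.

9.49 × 10⁵ m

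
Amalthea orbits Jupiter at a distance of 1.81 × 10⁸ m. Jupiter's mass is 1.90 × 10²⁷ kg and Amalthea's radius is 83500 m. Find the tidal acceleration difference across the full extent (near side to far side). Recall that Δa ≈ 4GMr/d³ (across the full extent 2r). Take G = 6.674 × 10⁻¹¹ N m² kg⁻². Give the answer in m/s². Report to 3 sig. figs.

7.14 × 10⁻³ m/s²

Differencing GM/(d−r)² and GM/(d+r)² to first order in r/d gives 4GMr/d³.
Δa = 4GMr/d³
   = 4 × (6.674 × 10⁻¹¹) × (1.90 × 10²⁷) × (83500) / (1.81 × 10⁸)³
   = 7.14 × 10⁻³ m/s²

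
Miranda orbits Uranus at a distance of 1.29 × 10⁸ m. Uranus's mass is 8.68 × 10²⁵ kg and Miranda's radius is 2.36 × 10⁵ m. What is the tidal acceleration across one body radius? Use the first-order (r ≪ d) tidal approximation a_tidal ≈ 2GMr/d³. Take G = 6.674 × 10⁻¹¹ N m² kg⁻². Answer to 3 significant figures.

1.27 × 10⁻³ m/s²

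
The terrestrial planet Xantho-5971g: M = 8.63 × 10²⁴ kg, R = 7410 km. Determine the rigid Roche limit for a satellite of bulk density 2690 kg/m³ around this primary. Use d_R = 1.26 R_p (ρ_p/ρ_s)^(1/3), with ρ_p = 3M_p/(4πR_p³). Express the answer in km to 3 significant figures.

11500 km

ρ_p = 3M_p/(4πR_p³) = 3 × (8.63 × 10²⁴) / (4π × (7.41 × 10⁶ m)³) = 5060 kg/m³
d_R = 1.26 × 7410 km × (5060/2690)^(1/3)
    = 11500 km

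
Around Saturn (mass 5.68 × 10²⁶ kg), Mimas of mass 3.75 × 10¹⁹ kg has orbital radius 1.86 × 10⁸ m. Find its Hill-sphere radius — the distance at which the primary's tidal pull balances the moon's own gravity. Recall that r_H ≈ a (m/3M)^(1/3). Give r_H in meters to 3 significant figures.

r_H ≈ a (m/3M)^(1/3)
    = (1.86 × 10⁸) × (3.75 × 10¹⁹ / (3 × 5.68 × 10²⁶))^(1/3)
    = 5.21 × 10⁵ m

5.21 × 10⁵ m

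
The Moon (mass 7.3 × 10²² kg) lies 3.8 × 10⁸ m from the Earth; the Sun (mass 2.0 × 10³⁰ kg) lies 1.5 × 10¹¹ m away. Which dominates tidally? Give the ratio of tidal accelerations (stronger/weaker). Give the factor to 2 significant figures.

The Moon, by a factor of ≈ 2.2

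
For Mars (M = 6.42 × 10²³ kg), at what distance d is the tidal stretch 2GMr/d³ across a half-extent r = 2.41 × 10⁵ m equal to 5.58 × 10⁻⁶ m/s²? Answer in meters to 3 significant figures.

1.55 × 10⁸ m

2GMr/d³ = a_tidal  ⇒  d = (2GMr / a_tidal)^(1/3)
d = (2 × 6.674×10⁻¹¹ × (6.42 × 10²³) × (2.41 × 10⁵) / (5.58 × 10⁻⁶))^(1/3)
  = 1.55 × 10⁸ m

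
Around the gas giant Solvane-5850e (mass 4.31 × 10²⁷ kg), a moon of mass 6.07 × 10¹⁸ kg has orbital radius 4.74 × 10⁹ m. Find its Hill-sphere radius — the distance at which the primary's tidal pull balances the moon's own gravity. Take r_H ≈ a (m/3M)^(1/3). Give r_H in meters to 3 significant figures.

3.68 × 10⁶ m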